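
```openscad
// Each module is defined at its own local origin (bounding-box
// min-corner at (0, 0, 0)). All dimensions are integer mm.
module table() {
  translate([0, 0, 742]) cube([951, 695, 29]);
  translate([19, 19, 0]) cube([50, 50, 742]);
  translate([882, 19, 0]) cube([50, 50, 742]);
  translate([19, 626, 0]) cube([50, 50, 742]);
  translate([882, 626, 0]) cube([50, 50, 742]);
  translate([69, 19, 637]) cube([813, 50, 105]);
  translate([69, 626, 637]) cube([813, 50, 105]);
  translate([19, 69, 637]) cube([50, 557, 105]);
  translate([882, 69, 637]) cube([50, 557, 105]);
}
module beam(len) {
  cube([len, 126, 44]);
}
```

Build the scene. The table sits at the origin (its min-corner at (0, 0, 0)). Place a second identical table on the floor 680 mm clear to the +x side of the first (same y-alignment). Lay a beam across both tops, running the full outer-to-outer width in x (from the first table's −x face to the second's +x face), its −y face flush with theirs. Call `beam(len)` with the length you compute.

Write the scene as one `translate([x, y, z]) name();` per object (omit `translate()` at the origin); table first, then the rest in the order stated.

table();
translate([1631, 0, 0]) table();
translate([0, 0, 771]) beam(2582);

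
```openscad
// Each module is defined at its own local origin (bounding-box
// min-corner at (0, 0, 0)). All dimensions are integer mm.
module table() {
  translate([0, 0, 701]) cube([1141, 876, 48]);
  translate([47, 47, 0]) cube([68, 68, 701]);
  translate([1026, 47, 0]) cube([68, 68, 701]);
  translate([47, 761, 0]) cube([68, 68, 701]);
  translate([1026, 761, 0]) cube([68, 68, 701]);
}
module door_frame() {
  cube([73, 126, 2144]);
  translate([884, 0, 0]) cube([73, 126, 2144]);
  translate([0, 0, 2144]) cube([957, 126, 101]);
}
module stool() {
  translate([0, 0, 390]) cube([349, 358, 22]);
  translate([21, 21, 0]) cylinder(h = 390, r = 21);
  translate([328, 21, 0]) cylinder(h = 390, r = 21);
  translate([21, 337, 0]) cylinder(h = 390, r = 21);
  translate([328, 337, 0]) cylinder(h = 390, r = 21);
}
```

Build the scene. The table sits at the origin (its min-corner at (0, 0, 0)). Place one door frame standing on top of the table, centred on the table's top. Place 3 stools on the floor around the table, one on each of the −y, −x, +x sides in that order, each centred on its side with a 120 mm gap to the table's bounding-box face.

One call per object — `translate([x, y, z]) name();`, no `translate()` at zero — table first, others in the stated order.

table();
translate([92, 375, 749]) door_frame();
translate([396, -478, 0]) stool();
translate([-469, 259, 0]) stool();
translate([1261, 259, 0]) stool();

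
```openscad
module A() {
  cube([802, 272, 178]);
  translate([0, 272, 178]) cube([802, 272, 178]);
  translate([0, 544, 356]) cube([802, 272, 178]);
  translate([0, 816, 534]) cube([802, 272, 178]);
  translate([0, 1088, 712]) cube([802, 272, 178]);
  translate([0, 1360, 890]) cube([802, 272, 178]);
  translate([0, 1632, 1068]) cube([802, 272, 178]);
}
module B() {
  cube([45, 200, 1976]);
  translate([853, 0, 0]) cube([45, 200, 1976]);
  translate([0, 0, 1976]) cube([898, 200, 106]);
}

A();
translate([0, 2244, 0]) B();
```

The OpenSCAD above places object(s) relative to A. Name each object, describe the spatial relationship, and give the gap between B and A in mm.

The door frame's nearest face is 340 mm from the staircase's +y face.

A is a staircase. B is a door frame. The door frame is on the floor beside the staircase on its +y side. The gap between the door frame and the staircase is 340 mm.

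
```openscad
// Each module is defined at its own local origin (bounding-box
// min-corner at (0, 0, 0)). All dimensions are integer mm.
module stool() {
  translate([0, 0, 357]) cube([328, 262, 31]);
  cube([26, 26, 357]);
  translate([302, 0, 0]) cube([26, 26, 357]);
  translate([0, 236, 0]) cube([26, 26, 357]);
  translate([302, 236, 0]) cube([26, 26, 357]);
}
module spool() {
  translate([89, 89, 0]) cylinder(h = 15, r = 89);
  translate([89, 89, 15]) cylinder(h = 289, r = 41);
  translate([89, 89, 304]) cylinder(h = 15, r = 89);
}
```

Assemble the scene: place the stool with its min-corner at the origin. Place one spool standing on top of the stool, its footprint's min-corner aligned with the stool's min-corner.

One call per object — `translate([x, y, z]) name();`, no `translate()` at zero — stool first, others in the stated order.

stool();
translate([0, 0, 388]) spool();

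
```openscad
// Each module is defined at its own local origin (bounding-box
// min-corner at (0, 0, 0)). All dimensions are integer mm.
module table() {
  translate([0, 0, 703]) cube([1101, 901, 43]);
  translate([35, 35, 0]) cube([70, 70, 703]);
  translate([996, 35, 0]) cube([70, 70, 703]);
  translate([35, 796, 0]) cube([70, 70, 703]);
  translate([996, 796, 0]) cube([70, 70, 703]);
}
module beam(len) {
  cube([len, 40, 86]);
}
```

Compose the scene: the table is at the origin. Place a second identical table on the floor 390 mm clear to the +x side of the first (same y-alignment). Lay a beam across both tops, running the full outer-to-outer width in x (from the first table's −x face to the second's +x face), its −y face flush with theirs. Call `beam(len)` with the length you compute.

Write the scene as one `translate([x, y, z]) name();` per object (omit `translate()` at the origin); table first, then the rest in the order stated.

table();
translate([1491, 0, 0]) table();
translate([0, 0, 746]) beam(2592);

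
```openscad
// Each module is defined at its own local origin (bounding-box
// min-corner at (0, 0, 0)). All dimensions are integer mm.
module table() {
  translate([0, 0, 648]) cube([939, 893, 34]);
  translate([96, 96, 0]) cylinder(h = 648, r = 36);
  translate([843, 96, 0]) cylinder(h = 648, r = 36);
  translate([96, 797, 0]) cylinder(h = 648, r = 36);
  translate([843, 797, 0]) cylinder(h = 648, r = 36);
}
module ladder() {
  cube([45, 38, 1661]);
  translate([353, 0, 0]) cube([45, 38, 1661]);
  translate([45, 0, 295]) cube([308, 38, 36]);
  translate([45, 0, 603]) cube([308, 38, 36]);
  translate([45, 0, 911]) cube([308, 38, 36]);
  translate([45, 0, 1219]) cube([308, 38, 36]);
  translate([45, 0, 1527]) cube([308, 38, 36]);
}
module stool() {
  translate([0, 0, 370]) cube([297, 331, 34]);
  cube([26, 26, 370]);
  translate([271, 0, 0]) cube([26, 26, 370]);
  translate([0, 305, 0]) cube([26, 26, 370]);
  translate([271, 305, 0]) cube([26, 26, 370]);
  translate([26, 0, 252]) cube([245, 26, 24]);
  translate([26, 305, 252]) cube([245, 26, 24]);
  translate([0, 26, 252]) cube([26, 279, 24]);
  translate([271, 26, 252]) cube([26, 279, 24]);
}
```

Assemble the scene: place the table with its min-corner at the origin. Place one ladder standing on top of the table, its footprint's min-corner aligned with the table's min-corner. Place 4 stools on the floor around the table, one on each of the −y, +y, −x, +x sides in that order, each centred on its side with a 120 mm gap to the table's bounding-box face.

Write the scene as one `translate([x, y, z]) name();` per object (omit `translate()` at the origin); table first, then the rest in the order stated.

table();
translate([0, 0, 682]) ladder();
translate([321, -451, 0]) stool();
translate([321, 1013, 0]) stool();
translate([-417, 281, 0]) stool();
translate([1059, 281, 0]) stool();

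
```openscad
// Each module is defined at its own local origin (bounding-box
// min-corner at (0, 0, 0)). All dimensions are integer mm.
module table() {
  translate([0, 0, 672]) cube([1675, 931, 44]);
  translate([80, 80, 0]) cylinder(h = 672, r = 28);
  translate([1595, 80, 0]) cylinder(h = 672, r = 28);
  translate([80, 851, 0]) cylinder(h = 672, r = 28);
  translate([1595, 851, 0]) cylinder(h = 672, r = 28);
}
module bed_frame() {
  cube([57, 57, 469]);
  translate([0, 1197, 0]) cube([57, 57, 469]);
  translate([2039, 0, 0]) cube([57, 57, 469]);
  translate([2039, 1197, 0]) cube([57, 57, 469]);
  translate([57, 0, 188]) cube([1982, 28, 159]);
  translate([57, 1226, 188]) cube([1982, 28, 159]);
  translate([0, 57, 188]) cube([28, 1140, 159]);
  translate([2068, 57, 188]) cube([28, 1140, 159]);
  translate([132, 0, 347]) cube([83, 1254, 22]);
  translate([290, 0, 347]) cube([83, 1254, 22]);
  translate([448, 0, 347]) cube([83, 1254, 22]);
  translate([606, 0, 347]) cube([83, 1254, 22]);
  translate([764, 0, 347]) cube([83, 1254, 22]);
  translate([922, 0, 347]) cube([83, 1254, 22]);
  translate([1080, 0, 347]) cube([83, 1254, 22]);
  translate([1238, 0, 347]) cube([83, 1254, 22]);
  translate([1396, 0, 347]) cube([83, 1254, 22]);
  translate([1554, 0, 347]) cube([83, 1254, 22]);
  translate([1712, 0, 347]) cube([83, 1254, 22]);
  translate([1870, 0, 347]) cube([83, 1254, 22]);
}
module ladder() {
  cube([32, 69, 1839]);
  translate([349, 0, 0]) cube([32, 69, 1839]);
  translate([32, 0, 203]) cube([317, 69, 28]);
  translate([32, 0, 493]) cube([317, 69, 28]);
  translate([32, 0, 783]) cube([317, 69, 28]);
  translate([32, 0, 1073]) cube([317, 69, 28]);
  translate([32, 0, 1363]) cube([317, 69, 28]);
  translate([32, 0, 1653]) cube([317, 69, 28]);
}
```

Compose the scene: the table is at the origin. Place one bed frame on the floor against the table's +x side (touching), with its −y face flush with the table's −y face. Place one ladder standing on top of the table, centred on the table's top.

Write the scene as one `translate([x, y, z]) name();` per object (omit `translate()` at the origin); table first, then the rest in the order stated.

table();
translate([1675, 0, 0]) bed_frame();
translate([647, 431, 716]) ladder();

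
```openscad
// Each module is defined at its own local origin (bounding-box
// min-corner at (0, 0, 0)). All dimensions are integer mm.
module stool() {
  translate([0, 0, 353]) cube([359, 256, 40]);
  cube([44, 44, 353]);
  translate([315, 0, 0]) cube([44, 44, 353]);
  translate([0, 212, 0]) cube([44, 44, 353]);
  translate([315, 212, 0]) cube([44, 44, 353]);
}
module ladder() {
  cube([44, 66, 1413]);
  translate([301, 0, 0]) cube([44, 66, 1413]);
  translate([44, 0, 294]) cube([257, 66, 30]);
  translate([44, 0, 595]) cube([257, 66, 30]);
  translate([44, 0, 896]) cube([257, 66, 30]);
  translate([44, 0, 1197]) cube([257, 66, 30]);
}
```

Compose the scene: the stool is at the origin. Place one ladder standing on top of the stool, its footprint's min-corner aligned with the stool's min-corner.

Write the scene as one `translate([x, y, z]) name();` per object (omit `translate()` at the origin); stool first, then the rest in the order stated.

stool();
translate([0, 0, 393]) ladder();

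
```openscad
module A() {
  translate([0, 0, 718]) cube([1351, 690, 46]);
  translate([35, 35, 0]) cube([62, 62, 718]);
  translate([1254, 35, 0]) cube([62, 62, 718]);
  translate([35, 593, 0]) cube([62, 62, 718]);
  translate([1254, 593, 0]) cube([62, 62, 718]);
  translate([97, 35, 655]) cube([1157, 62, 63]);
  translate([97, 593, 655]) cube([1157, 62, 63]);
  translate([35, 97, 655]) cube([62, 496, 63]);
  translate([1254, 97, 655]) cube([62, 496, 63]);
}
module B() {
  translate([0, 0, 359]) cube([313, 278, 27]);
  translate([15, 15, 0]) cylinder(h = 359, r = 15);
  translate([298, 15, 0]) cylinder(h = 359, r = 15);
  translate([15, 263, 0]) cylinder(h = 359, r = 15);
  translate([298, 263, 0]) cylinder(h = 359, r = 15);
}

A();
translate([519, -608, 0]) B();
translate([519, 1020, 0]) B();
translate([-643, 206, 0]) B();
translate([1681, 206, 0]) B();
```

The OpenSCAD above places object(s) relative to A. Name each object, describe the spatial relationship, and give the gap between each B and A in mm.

Each stool's nearest face is 330 mm from the table's bounding box.

A is a table. B is a stool. Four stools sit around the table at the −y, +y, −x, +x sides. The gap between each stool and the table is 330 mm.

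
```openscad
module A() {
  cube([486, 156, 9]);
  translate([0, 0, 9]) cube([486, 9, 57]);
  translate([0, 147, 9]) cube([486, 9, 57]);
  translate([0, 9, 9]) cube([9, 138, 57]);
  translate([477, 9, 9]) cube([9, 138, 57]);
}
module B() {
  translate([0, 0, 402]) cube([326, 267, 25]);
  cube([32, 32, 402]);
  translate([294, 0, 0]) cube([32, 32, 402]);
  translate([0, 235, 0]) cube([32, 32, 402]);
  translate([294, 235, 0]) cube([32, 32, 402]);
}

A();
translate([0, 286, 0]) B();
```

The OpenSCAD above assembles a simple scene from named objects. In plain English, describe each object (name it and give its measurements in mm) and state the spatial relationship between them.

A is an open storage box with external size 486×156×66 mm and wall thickness 9 mm (the base is also 9 mm thick). The base covers the whole footprint; the four walls stand on the base, with the y-facing walls full-width and the x-facing walls fitting between their inner faces.

B is a four-legged stool. The seat is 326×267 mm, 25 mm thick, top at z = 427 mm. It stands on four square legs, each 32×32 mm in cross-section, from z = 0 to the seat underside, each flush with a corner of the seat.

The stool is on the floor beside the open box on its +y side.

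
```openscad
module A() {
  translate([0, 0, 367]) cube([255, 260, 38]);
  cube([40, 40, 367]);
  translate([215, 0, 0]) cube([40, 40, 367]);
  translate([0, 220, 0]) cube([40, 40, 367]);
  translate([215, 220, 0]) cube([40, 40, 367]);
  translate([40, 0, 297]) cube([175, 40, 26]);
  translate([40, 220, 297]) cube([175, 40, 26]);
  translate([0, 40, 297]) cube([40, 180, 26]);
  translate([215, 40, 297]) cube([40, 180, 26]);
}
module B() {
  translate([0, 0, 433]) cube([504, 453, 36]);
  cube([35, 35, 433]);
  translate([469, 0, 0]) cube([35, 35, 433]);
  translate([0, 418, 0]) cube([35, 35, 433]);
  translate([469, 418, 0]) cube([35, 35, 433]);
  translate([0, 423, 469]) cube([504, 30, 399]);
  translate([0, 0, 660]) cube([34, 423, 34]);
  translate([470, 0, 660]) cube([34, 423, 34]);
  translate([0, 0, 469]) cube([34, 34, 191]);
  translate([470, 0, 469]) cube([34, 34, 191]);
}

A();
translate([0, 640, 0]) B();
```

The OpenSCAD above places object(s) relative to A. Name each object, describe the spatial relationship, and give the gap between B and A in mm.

The chair's nearest face is 380 mm from the stool's +y face.

A is a stool. B is a chair. The chair is on the floor beside the stool on its +y side. The gap between the chair and the stool is 380 mm.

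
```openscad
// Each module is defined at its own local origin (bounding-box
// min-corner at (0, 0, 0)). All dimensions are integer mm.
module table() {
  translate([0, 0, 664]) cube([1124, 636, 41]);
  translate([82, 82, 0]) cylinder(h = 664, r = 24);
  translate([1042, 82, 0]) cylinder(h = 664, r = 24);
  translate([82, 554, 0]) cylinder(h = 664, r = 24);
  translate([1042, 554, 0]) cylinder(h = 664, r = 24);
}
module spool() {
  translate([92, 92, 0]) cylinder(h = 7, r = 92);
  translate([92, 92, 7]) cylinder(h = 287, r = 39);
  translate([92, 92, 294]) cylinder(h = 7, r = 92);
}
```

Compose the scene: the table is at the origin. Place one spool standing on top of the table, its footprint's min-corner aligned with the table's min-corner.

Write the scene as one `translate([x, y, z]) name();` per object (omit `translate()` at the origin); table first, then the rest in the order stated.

table();
translate([0, 0, 705]) spool();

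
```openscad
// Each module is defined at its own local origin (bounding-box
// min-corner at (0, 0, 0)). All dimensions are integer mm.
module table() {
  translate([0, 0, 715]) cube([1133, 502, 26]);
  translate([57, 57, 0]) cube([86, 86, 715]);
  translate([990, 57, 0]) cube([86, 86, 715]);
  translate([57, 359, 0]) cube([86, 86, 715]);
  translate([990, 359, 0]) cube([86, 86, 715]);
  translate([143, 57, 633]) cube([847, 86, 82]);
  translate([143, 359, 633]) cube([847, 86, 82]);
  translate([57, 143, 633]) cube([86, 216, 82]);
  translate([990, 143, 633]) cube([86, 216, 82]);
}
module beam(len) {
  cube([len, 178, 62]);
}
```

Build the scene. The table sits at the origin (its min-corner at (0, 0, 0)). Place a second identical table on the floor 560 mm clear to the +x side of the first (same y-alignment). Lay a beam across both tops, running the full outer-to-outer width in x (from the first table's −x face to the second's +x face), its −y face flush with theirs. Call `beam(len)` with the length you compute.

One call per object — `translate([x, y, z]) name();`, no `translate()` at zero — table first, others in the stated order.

table();
translate([1693, 0, 0]) table();
translate([0, 0, 741]) beam(2826);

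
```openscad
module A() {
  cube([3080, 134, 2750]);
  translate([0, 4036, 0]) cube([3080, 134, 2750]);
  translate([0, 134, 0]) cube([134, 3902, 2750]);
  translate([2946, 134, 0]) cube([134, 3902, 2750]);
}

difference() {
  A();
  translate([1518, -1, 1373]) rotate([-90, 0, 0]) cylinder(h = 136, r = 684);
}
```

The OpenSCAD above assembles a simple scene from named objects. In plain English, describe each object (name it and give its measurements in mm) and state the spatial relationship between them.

A is the wall frame of a small rectangular building: four walls, each 2750 mm tall and 134 mm thick, enclosing a footprint 3080 mm (x) by 4170 mm (y) outside-to-outside, with no floor or roof. The front and back walls (the −y and +y sides) span the full width; the two side walls fit between them.

The house frame has a circular hole of radius 684 mm through its front wall, centred at (x = 1518, z = 1373).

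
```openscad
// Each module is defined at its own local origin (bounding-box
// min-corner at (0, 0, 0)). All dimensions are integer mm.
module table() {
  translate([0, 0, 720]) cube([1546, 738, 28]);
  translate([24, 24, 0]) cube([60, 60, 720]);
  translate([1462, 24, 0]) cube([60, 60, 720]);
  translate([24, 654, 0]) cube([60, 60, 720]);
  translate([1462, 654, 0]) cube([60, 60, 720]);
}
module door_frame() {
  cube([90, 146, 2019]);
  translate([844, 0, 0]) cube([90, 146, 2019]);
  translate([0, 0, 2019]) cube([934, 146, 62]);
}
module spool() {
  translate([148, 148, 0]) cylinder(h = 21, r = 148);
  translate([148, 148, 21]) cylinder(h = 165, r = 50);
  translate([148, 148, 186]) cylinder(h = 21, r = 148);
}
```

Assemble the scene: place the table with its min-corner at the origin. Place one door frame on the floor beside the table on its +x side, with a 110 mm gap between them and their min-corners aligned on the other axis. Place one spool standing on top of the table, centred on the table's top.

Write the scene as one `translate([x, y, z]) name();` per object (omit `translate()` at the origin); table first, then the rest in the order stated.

table();
translate([1656, 0, 0]) door_frame();
translate([625, 221, 748]) spool();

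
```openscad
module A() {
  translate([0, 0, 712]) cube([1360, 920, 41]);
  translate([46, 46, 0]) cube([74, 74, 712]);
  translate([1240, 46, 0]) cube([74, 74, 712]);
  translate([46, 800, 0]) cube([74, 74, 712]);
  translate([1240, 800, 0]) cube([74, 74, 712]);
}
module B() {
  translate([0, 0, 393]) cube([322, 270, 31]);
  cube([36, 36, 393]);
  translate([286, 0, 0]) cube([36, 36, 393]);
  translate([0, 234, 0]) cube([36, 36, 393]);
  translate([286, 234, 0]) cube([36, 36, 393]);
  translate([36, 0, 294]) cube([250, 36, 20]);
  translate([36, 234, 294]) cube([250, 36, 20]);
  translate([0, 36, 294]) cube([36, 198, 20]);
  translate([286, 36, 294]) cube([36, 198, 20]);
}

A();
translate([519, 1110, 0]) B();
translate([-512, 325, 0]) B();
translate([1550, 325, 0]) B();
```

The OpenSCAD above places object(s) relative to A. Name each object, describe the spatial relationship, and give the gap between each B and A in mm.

Each stool's nearest face is 190 mm from the table's bounding box.

A is a table. B is a stool. Three stools sit around the table at the +y, −x, +x sides. The gap between each stool and the table is 190 mm.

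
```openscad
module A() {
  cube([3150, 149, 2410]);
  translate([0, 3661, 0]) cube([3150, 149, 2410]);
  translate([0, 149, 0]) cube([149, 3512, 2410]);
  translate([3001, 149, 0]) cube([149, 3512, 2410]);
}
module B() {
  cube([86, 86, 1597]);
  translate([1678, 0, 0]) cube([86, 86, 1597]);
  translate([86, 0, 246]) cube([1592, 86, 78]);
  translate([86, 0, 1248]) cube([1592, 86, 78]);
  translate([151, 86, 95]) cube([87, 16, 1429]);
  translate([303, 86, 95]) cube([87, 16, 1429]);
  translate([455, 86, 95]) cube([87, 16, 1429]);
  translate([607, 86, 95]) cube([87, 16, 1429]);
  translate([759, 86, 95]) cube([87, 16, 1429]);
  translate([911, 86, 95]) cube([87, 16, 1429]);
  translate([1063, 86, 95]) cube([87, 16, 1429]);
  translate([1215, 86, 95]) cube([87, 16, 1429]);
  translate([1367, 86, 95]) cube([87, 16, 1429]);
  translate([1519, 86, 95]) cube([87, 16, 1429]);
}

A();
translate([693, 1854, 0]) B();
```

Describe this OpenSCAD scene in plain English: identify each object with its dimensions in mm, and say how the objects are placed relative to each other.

A is a box-shaped house frame (walls only): outside footprint 3150×3810 mm, wall height 2410 mm, wall thickness 149 mm. The two y-facing walls run the full x-width; the two x-facing walls fit between the inner faces of the y-facing walls.

B is a fence section. Two 86×86 mm posts, 1597 mm tall, stand on the floor with a clear span of 1592 mm between their inner faces. Two horizontal rails of 86×78 mm section span the gap between the posts with their undersides at z = 246 mm and z = 1248 mm, flush with the posts' −y face. 10 pickets, each 87 mm wide, 16 mm thick and 1429 mm tall, are fixed to the +y face of the rails with their bottoms at z = 95 mm, evenly spaced across the span with equal gaps (rounded down to the nearest mm) at the −x end and between each pair — any rounding remainder accumulates at the +x end.

The fence section sits inside the house frame, centred.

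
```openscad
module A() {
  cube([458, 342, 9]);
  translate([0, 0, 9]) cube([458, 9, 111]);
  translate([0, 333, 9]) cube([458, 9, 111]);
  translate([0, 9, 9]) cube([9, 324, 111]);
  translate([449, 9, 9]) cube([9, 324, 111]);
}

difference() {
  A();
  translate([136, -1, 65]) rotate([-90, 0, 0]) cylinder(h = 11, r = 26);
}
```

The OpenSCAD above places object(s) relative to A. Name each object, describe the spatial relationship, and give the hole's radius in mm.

A is an open box. The open box has a circular hole through its front wall. The hole's radius is 26 mm.

The subtracted cylinder has r = 26 mm.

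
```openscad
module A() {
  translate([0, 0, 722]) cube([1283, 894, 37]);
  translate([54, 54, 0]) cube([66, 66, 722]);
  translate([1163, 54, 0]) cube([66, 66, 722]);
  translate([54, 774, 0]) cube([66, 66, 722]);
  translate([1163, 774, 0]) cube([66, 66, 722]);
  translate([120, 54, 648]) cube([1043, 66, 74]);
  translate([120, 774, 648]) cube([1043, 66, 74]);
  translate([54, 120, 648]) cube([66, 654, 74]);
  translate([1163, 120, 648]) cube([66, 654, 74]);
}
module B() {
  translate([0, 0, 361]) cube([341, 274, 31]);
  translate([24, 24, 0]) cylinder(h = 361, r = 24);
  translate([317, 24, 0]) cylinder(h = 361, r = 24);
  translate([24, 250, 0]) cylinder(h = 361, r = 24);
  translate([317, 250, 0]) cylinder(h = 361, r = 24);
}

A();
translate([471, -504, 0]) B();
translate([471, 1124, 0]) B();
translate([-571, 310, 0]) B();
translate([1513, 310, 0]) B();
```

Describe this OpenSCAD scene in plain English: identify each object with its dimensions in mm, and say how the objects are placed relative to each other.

A is a rectangular dining table. The top is 1283×894×37 mm with its upper surface at z = 759 mm. It stands on four 66×66 mm square legs, each inset 54 mm from the nearest pair of top edges, running from the floor to the underside of the top. Four apron rails, 66 mm thick and 74 mm tall, run between adjacent legs with their top edges flush with the underside of the top and their outer faces flush with the legs' outer faces.

B is a four-legged stool. The seat is 341×274 mm, 31 mm thick, top at z = 392 mm. It stands on four round legs, each 48 mm in diameter, from z = 0 to the seat underside, each leg's axis is inset half a diameter from the nearest pair of seat edges (so the leg's bounding box is flush with the corner).

Four stools sit around the table at the −y, +y, −x, +x sides.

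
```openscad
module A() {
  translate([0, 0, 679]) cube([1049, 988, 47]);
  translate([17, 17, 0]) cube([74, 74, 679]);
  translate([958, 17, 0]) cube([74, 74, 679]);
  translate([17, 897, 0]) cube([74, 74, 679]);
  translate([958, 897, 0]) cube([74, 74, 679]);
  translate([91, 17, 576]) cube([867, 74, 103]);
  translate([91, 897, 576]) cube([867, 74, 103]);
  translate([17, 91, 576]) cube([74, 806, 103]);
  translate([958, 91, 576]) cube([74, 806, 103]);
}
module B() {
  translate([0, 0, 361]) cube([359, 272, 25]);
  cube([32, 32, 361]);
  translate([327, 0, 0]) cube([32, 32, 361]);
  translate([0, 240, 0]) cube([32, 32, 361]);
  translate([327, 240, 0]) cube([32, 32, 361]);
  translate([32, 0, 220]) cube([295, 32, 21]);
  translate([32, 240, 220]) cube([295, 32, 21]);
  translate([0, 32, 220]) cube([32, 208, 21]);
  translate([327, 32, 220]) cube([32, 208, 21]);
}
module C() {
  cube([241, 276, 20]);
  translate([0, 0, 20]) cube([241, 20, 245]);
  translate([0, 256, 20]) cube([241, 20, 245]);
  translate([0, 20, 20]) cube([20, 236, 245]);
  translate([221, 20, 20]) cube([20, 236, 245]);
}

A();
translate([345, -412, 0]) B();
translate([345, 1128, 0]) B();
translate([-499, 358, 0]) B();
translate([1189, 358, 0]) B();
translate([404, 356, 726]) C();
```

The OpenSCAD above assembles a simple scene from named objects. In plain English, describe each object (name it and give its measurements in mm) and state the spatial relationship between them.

A is a rectangular dining table. The top is 1049×988×47 mm with its upper surface at z = 726 mm. It stands on four 74×74 mm square legs, each inset 17 mm from the nearest pair of top edges, running from the floor to the underside of the top. Four apron rails, 74 mm thick and 103 mm tall, run between adjacent legs with their top edges flush with the underside of the top and their outer faces flush with the legs' outer faces.

B is a four-legged stool. The seat is a 359×272×25 mm slab whose top surface is at z = 386 mm; four square legs, each 32×32 mm in cross-section, run from the floor (z = 0) to the underside of the seat, each flush with a corner of the seat. Four stretchers, 32 mm wide and 21 mm tall, connect adjacent legs with their undersides at z = 220 mm, each running between the inner faces of the legs it joins and aligned with the legs' outer faces on the other axis.

C is an open storage box with external size 241×276×265 mm and wall thickness 20 mm (the base is also 20 mm thick). The base covers the whole footprint; the four walls stand on the base, with the y-facing walls full-width and the x-facing walls fitting between their inner faces.

Four stools sit around the table at the −y, +y, −x, +x sides. The open box is on top of the table, centred.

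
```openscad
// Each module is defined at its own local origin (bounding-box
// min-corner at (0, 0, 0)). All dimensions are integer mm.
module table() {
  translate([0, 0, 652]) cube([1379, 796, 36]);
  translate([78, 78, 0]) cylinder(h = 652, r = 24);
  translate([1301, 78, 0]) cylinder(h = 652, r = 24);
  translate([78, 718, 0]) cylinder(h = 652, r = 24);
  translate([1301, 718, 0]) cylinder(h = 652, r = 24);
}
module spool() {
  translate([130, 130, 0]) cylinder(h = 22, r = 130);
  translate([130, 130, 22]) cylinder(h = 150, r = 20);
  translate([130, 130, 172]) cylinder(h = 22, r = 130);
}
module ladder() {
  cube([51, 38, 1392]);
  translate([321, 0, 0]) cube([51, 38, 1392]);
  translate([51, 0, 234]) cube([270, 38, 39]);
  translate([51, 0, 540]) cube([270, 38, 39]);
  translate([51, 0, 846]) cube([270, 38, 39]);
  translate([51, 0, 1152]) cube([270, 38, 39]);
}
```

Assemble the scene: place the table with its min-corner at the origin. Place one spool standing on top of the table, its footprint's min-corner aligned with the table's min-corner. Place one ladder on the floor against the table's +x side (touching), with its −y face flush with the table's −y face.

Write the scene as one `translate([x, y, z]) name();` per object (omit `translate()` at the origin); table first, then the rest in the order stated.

table();
translate([0, 0, 688]) spool();
translate([1379, 0, 0]) ladder();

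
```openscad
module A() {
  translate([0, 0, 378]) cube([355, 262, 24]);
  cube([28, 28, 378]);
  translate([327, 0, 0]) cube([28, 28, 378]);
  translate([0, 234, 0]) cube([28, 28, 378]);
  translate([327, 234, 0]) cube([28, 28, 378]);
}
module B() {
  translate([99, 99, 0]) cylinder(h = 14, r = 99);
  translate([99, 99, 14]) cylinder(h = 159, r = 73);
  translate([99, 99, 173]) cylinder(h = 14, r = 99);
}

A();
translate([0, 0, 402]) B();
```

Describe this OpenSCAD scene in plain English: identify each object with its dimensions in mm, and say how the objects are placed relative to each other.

A is a four-legged stool. The seat is a 355×262×24 mm slab whose top surface is at z = 402 mm; four square legs, each 28×28 mm in cross-section, run from the floor (z = 0) to the underside of the seat, each flush with a corner of the seat.

B is a spool: two coaxial disc flanges of radius 99 mm and thickness 14 mm, joined by a core cylinder of radius 73 mm and height 159 mm. The lower flange rests on z = 0 and the three cylinders share a vertical axis.

The spool is on top of the stool.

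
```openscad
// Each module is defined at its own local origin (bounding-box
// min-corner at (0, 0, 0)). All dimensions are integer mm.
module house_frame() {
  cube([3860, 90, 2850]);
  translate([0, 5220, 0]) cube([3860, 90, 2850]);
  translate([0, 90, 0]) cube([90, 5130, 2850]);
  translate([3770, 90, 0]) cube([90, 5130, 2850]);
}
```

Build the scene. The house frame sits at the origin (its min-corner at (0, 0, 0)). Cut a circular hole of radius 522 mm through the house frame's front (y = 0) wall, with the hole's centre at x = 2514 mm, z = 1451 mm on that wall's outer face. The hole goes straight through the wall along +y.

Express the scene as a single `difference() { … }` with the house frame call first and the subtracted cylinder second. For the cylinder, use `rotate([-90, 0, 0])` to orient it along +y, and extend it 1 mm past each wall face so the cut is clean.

difference() {
  house_frame();
  translate([2514, -1, 1451]) rotate([-90, 0, 0]) cylinder(h = 92, r = 522);
}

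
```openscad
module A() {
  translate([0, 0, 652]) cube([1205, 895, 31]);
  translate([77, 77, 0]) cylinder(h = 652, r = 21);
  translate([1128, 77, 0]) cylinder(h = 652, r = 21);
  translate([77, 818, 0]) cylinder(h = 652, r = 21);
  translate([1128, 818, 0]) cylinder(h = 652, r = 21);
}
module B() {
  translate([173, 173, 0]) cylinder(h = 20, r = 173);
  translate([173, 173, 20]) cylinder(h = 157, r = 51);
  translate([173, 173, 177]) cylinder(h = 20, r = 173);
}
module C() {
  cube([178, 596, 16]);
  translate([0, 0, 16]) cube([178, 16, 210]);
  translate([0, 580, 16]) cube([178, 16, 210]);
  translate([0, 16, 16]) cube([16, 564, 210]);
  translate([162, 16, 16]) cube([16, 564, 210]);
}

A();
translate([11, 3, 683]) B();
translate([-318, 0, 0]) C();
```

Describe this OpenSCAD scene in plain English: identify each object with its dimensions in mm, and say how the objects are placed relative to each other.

A is a table with a 1205×895 mm rectangular top, 31 mm thick, top surface at z = 683 mm, supported by four round legs of 42 mm diameter, each leg's bounding box inset 56 mm from the nearest pair of top edges, running from the floor.

B is a spool: two coaxial disc flanges of radius 173 mm and thickness 20 mm, joined by a core cylinder of radius 51 mm and height 157 mm. The lower flange rests on z = 0 and the three cylinders share a vertical axis.

C is an open storage box with external size 178×596×226 mm and wall thickness 16 mm (the base is also 16 mm thick). The base covers the whole footprint; the four walls stand on the base, with the y-facing walls full-width and the x-facing walls fitting between their inner faces.

The spool is on top of the table. The open box is on the floor beside the table on its −x side.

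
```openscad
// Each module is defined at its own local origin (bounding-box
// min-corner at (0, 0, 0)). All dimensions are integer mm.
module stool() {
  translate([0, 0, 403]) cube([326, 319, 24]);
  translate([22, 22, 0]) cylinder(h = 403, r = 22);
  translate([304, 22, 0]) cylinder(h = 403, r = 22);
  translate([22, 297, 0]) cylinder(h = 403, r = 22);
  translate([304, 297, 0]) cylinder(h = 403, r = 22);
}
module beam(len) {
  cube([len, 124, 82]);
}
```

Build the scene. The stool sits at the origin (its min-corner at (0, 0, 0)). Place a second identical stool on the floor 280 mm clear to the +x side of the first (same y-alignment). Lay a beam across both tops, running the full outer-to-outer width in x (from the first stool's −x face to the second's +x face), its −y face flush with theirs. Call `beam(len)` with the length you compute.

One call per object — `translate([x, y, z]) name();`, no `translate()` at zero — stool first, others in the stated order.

stool();
translate([606, 0, 0]) stool();
translate([0, 0, 427]) beam(932);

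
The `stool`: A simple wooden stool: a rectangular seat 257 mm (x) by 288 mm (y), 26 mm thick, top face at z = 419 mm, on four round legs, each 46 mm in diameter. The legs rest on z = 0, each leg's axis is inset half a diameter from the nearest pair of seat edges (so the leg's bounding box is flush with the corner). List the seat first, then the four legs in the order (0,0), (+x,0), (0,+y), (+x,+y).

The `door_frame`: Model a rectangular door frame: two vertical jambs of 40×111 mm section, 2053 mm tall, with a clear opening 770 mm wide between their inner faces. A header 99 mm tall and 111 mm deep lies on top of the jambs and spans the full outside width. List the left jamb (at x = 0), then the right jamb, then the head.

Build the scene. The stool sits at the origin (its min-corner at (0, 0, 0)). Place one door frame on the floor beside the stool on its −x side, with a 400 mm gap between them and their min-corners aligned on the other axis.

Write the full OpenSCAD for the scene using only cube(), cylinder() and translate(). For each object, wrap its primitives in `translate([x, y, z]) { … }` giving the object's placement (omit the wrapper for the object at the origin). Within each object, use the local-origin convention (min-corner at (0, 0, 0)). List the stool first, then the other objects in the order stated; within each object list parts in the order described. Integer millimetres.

translate([0, 0, 393]) cube([257, 288, 26]);
translate([23, 23, 0]) cylinder(h = 393, r = 23);
translate([234, 23, 0]) cylinder(h = 393, r = 23);
translate([23, 265, 0]) cylinder(h = 393, r = 23);
translate([234, 265, 0]) cylinder(h = 393, r = 23);
translate([-1250, 0, 0]) {
  cube([40, 111, 2053]);
  translate([810, 0, 0]) cube([40, 111, 2053]);
  translate([0, 0, 2053]) cube([850, 111, 99]);
}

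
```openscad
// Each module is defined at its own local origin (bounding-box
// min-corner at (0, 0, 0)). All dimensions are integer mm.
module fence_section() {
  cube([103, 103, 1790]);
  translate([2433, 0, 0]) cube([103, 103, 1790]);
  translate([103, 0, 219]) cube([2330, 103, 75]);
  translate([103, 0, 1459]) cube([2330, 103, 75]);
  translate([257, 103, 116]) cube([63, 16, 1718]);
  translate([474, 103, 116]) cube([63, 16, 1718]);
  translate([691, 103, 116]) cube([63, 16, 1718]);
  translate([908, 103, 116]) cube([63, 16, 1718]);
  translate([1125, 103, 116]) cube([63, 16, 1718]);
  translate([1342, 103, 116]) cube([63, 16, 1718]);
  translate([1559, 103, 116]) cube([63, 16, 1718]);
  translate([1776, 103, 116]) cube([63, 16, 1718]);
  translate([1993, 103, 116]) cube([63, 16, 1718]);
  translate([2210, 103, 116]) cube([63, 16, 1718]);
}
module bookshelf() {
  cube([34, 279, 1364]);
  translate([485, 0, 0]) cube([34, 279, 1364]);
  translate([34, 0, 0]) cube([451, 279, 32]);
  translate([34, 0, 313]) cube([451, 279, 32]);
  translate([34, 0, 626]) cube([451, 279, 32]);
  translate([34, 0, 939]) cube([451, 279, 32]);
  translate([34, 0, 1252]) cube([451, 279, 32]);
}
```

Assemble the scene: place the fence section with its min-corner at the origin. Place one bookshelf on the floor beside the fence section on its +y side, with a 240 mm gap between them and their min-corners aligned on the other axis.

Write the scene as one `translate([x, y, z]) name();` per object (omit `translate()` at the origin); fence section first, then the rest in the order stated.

fence_section();
translate([0, 359, 0]) bookshelf();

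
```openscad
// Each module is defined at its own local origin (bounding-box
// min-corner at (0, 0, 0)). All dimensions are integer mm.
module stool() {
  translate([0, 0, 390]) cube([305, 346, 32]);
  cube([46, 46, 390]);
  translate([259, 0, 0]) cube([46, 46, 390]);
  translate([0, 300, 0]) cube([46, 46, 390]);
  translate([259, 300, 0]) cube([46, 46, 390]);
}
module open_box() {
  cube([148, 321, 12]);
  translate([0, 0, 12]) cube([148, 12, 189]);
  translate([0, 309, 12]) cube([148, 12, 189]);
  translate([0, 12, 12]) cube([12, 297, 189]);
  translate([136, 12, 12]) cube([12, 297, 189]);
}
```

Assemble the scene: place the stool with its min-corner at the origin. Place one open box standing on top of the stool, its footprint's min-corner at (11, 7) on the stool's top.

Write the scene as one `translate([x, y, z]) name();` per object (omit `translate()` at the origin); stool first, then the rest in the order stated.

stool();
translate([11, 7, 422]) open_box();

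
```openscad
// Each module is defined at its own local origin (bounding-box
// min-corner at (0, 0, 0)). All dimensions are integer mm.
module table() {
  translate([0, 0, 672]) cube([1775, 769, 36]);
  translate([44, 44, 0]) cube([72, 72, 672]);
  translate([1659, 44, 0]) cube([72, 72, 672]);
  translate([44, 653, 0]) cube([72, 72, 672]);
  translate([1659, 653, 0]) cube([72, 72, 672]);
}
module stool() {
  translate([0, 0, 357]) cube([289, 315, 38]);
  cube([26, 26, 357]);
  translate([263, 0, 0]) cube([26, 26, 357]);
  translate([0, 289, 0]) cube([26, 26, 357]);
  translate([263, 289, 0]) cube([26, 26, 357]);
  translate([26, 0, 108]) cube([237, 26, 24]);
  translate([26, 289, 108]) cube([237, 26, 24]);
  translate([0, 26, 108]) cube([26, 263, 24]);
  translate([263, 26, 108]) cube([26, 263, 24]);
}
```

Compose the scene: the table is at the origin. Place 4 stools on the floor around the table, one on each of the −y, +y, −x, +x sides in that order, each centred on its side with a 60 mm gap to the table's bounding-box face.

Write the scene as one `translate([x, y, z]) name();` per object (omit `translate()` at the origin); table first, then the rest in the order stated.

table();
translate([743, -375, 0]) stool();
translate([743, 829, 0]) stool();
translate([-349, 227, 0]) stool();
translate([1835, 227, 0]) stool();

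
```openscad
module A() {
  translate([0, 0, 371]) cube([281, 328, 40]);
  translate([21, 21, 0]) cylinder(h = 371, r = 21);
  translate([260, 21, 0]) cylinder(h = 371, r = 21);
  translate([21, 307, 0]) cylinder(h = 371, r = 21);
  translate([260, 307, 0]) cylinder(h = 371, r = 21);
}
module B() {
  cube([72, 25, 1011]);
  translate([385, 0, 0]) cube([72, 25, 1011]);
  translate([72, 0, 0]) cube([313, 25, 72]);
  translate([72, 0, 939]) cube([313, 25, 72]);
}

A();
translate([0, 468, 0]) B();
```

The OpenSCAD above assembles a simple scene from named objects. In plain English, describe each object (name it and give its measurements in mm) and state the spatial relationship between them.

A is a four-legged stool. The seat is a 281×328×40 mm slab whose top surface is at z = 411 mm; four round legs, each 42 mm in diameter, run from the floor (z = 0) to the underside of the seat, each leg's axis is inset half a diameter from the nearest pair of seat edges (so the leg's bounding box is flush with the corner).

B is a picture frame with a 313×867 mm rectangular opening (x by z) and a uniform 72 mm border on every side. Frame depth is 25 mm along y. It is built from two vertical stiles running the full outside height and two horizontal rails spanning the gap between the stiles.

The picture frame is on the floor beside the stool on its +y side.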